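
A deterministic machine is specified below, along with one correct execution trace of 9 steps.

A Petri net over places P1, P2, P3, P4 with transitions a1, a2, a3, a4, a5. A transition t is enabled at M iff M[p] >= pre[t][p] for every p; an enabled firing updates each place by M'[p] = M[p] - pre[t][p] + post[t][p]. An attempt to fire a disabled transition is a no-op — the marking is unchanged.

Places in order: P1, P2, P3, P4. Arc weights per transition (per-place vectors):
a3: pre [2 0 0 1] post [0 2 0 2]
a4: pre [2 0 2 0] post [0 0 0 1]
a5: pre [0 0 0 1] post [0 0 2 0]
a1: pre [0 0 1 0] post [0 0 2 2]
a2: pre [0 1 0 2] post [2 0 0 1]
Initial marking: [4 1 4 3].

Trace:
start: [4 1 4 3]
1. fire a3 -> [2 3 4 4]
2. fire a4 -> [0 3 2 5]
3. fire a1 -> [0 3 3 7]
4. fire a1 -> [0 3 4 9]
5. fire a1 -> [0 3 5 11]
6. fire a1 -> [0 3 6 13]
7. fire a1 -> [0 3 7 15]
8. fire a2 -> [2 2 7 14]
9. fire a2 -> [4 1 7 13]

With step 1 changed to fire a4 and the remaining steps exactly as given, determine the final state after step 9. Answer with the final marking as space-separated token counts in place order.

2 0 0 4

(re-executing from step 1 with the substitution; state before step 1: [4 1 4 3])
1. fire a4 -> [2 1 2 4]
2. fire a4 -> [0 1 0 5]
3. fire a1 -> [0 1 0 5]
4. fire a1 -> [0 1 0 5]
5. fire a1 -> [0 1 0 5]
6. fire a1 -> [0 1 0 5]
7. fire a1 -> [0 1 0 5]
8. fire a2 -> [2 0 0 4]
9. fire a2 -> [2 0 0 4]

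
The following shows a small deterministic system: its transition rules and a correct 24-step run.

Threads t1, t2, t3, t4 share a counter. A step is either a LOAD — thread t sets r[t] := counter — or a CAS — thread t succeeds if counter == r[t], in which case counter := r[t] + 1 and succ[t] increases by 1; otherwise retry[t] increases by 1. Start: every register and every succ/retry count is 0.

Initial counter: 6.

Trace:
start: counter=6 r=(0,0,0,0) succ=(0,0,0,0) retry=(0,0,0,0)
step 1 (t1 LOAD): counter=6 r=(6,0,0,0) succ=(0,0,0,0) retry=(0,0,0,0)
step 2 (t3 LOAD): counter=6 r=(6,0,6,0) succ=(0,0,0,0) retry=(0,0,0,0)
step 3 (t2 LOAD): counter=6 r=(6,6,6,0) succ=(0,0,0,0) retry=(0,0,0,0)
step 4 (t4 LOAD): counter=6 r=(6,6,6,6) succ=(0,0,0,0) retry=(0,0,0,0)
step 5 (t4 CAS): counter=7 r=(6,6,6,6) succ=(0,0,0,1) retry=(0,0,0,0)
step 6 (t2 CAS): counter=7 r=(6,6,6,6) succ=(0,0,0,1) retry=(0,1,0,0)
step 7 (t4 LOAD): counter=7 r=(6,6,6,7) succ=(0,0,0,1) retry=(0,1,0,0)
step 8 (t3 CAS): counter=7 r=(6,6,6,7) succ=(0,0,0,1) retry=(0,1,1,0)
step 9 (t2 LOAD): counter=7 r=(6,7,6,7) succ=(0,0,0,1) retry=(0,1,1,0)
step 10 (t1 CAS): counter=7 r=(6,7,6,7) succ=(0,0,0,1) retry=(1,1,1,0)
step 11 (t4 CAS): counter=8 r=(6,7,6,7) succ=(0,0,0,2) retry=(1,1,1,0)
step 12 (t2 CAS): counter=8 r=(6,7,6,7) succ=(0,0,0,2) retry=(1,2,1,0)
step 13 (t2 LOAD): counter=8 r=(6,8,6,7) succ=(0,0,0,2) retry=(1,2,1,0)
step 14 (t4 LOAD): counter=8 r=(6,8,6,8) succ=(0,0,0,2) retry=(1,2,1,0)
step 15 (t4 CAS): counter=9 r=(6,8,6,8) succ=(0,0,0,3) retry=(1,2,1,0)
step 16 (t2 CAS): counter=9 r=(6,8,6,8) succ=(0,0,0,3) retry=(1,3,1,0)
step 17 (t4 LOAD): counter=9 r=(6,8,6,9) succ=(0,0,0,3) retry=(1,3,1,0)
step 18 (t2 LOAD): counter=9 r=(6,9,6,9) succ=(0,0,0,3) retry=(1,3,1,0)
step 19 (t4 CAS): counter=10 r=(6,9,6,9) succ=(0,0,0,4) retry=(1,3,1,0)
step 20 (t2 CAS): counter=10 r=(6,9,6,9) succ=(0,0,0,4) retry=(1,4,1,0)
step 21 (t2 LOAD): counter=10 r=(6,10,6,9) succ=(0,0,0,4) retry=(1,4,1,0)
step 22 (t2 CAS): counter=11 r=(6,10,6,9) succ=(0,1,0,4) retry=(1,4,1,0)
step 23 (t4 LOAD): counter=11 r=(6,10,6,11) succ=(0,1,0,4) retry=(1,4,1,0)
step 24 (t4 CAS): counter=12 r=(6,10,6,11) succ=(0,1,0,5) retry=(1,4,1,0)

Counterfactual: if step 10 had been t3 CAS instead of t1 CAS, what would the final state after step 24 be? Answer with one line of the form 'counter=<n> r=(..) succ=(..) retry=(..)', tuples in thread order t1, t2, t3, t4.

counter=12 r=(6,10,6,11) succ=(0,1,0,5) retry=(0,4,2,0)

(re-executing from step 10 with the substitution; state before step 10: counter=7 r=(6,7,6,7) succ=(0,0,0,1) retry=(0,1,1,0))
step 10 (t3 CAS): counter=7 r=(6,7,6,7) succ=(0,0,0,1) retry=(0,1,2,0)
step 11 (t4 CAS): counter=8 r=(6,7,6,7) succ=(0,0,0,2) retry=(0,1,2,0)
step 12 (t2 CAS): counter=8 r=(6,7,6,7) succ=(0,0,0,2) retry=(0,2,2,0)
step 13 (t2 LOAD): counter=8 r=(6,8,6,7) succ=(0,0,0,2) retry=(0,2,2,0)
step 14 (t4 LOAD): counter=8 r=(6,8,6,8) succ=(0,0,0,2) retry=(0,2,2,0)
step 15 (t4 CAS): counter=9 r=(6,8,6,8) succ=(0,0,0,3) retry=(0,2,2,0)
step 16 (t2 CAS): counter=9 r=(6,8,6,8) succ=(0,0,0,3) retry=(0,3,2,0)
step 17 (t4 LOAD): counter=9 r=(6,8,6,9) succ=(0,0,0,3) retry=(0,3,2,0)
step 18 (t2 LOAD): counter=9 r=(6,9,6,9) succ=(0,0,0,3) retry=(0,3,2,0)
step 19 (t4 CAS): counter=10 r=(6,9,6,9) succ=(0,0,0,4) retry=(0,3,2,0)
step 20 (t2 CAS): counter=10 r=(6,9,6,9) succ=(0,0,0,4) retry=(0,4,2,0)
step 21 (t2 LOAD): counter=10 r=(6,10,6,9) succ=(0,0,0,4) retry=(0,4,2,0)
step 22 (t2 CAS): counter=11 r=(6,10,6,9) succ=(0,1,0,4) retry=(0,4,2,0)
step 23 (t4 LOAD): counter=11 r=(6,10,6,11) succ=(0,1,0,4) retry=(0,4,2,0)
step 24 (t4 CAS): counter=12 r=(6,10,6,11) succ=(0,1,0,5) retry=(0,4,2,0)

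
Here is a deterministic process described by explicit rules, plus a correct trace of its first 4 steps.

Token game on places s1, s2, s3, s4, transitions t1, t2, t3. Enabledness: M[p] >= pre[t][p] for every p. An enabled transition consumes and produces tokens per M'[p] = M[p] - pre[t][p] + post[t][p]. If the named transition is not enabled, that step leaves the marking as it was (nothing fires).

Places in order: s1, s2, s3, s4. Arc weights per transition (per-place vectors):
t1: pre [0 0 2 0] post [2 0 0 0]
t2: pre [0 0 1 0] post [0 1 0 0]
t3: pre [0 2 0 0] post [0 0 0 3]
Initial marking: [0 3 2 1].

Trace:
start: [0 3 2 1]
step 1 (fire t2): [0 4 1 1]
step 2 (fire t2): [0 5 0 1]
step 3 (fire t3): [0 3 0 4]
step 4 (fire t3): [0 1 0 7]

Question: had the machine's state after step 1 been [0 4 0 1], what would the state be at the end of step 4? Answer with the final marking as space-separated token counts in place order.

state after step 1 := [0 4 0 1]
step 2 (fire t2): [0 4 0 1]
step 3 (fire t3): [0 2 0 4]
step 4 (fire t3): [0 0 0 7]

0 0 0 7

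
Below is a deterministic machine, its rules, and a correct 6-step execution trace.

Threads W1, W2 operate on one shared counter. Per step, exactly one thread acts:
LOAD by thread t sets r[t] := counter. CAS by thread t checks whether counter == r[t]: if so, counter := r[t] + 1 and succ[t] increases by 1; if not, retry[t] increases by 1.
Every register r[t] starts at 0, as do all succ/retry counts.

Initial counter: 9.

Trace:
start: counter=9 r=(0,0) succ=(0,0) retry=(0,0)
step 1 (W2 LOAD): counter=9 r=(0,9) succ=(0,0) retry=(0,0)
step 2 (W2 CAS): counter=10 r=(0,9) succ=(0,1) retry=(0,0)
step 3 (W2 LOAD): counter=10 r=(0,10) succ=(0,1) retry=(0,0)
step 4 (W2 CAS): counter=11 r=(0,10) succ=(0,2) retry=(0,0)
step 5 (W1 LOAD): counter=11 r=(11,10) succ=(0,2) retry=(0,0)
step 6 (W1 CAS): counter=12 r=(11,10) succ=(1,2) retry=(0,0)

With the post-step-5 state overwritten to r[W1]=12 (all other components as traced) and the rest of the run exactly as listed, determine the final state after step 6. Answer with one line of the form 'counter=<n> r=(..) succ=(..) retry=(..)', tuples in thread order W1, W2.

state after step 5 := counter=11 r=(12,10) succ=(0,2) retry=(0,0)
step 6 (W1 CAS): counter=11 r=(12,10) succ=(0,2) retry=(1,0)

counter=11 r=(12,10) succ=(0,2) retry=(1,0)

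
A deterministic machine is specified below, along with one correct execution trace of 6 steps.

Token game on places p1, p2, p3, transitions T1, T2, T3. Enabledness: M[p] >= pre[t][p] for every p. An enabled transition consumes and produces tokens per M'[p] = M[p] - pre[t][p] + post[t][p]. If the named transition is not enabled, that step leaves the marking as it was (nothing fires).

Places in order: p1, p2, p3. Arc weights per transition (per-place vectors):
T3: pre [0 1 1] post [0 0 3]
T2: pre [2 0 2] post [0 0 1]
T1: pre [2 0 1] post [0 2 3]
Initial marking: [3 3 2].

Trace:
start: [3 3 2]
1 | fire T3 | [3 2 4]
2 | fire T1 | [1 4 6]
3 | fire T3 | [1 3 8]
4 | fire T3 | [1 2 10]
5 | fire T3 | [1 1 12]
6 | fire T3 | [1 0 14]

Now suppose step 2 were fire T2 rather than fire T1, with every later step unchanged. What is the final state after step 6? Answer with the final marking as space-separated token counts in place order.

(re-executing from step 2 with the substitution; state before step 2: [3 2 4])
2 | fire T2 | [1 2 3]
3 | fire T3 | [1 1 5]
4 | fire T3 | [1 0 7]
5 | fire T3 | [1 0 7]
6 | fire T3 | [1 0 7]

1 0 7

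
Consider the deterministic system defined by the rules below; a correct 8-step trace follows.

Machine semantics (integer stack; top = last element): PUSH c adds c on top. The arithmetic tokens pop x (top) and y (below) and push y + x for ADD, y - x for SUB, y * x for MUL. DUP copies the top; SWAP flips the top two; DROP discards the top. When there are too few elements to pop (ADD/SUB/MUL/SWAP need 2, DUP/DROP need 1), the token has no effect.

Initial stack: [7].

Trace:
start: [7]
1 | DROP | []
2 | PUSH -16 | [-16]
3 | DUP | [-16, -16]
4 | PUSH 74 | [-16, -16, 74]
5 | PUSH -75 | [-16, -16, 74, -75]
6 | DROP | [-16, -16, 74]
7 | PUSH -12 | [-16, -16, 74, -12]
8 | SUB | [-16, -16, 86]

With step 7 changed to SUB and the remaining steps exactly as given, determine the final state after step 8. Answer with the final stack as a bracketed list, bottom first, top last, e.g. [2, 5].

(re-executing from step 7 with the substitution; state before step 7: [-16, -16, 74])
7 | SUB | [-16, -90]
8 | SUB | [74]

[74]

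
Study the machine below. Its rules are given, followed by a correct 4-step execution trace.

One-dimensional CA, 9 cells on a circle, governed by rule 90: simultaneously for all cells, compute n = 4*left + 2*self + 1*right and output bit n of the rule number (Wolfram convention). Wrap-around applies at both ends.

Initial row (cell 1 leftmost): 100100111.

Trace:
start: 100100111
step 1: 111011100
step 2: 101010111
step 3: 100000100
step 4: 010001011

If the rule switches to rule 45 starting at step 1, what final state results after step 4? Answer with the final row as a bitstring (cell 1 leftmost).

(re-executing steps 1..4 under rule 45; state before step 1: 100100111)
step 1: 000100100
step 2: 110100101
step 3: 001100111
step 4: 001000100

001000100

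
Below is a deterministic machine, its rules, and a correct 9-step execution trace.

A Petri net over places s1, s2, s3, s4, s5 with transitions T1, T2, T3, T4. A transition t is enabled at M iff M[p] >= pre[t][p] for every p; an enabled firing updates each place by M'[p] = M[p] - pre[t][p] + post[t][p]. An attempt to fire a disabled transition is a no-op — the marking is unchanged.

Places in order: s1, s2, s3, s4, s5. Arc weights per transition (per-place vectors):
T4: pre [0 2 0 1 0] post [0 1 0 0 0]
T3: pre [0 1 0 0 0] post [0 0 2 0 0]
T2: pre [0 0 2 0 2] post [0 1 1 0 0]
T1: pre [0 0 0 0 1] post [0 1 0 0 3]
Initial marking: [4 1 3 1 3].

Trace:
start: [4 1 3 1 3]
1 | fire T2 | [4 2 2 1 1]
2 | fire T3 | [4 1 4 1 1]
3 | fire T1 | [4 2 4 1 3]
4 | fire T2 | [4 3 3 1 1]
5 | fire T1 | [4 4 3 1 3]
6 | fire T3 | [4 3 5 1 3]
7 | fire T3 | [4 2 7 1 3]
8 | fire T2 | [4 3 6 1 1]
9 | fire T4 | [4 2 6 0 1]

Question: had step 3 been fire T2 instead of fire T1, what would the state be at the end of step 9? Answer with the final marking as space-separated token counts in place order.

(re-executing from step 3 with the substitution; state before step 3: [4 1 4 1 1])
3 | fire T2 | [4 1 4 1 1]
4 | fire T2 | [4 1 4 1 1]
5 | fire T1 | [4 2 4 1 3]
6 | fire T3 | [4 1 6 1 3]
7 | fire T3 | [4 0 8 1 3]
8 | fire T2 | [4 1 7 1 1]
9 | fire T4 | [4 1 7 1 1]

4 1 7 1 1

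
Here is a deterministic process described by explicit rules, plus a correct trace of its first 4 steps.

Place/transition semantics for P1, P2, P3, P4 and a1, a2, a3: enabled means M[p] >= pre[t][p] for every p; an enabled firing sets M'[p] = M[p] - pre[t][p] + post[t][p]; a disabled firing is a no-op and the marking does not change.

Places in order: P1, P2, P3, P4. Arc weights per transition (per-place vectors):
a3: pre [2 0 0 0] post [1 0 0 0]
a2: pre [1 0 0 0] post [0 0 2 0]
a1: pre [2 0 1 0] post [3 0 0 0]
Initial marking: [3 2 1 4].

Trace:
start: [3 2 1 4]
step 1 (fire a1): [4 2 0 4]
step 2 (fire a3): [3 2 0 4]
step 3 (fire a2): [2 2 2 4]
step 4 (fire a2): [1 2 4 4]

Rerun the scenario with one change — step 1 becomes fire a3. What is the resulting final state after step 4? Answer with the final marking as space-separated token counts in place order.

(re-executing from step 1 with the substitution; state before step 1: [3 2 1 4])
step 1 (fire a3): [2 2 1 4]
step 2 (fire a3): [1 2 1 4]
step 3 (fire a2): [0 2 3 4]
step 4 (fire a2): [0 2 3 4]

0 2 3 4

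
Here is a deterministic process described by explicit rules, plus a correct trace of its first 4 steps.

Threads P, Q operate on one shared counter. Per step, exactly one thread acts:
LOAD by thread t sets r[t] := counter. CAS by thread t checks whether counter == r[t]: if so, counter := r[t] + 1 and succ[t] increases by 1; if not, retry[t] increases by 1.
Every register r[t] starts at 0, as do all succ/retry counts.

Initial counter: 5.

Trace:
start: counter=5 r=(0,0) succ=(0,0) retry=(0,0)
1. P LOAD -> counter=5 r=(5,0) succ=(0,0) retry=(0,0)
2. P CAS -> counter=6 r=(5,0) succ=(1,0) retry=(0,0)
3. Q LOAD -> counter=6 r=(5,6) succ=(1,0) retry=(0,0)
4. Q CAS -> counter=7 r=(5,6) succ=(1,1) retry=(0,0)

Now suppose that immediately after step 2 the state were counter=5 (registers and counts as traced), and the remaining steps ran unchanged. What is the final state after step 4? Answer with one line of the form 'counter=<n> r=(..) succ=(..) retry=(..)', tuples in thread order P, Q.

state after step 2 := counter=5 r=(5,0) succ=(1,0) retry=(0,0)
3. Q LOAD -> counter=5 r=(5,5) succ=(1,0) retry=(0,0)
4. Q CAS -> counter=6 r=(5,5) succ=(1,1) retry=(0,0)

counter=6 r=(5,5) succ=(1,1) retry=(0,0)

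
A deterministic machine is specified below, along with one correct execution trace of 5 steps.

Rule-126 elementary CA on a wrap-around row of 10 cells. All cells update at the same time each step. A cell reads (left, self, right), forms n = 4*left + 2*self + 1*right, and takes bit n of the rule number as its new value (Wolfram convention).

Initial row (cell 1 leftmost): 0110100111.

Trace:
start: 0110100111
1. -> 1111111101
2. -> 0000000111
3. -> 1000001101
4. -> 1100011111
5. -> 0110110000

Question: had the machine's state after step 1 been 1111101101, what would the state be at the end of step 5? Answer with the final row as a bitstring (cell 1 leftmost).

0000011110

state after step 1 := 1111101101
2. -> 0000111111
3. -> 1001100001
4. -> 1111110011
5. -> 0000011110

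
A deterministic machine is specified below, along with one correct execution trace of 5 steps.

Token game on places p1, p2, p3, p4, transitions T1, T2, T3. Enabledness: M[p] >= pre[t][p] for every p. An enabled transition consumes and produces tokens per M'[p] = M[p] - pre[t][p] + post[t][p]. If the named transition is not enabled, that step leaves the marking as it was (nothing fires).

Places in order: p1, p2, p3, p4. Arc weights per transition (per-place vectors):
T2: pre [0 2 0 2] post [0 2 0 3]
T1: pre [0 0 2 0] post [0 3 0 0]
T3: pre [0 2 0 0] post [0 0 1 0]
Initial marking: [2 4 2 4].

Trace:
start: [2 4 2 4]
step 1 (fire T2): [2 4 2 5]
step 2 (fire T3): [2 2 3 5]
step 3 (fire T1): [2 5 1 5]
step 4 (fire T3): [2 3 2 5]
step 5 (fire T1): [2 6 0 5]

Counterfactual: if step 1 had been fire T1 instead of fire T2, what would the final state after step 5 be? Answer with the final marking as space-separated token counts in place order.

(re-executing from step 1 with the substitution; state before step 1: [2 4 2 4])
step 1 (fire T1): [2 7 0 4]
step 2 (fire T3): [2 5 1 4]
step 3 (fire T1): [2 5 1 4]
step 4 (fire T3): [2 3 2 4]
step 5 (fire T1): [2 6 0 4]

2 6 0 4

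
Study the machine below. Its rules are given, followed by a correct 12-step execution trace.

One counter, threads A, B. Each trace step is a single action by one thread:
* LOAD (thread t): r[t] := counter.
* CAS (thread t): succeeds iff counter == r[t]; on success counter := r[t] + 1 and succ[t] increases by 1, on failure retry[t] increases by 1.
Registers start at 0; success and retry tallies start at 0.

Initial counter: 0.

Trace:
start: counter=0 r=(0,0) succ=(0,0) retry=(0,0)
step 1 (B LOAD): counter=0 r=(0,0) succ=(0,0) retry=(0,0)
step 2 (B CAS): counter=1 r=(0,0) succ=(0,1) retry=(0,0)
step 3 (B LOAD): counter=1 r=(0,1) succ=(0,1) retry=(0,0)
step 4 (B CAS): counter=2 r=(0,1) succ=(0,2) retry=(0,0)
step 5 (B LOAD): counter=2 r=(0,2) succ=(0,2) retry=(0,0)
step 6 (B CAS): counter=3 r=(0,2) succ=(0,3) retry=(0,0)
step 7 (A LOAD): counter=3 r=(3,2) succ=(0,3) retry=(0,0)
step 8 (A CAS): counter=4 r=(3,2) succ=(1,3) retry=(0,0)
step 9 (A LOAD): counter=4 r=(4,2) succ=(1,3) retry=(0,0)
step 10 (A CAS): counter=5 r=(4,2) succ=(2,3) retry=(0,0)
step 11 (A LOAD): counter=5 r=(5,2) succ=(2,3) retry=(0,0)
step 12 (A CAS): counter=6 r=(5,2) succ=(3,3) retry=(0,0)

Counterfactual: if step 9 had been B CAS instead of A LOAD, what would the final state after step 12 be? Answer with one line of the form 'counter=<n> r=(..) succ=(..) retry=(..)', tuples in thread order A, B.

(re-executing from step 9 with the substitution; state before step 9: counter=4 r=(3,2) succ=(1,3) retry=(0,0))
step 9 (B CAS): counter=4 r=(3,2) succ=(1,3) retry=(0,1)
step 10 (A CAS): counter=4 r=(3,2) succ=(1,3) retry=(1,1)
step 11 (A LOAD): counter=4 r=(4,2) succ=(1,3) retry=(1,1)
step 12 (A CAS): counter=5 r=(4,2) succ=(2,3) retry=(1,1)

counter=5 r=(4,2) succ=(2,3) retry=(1,1)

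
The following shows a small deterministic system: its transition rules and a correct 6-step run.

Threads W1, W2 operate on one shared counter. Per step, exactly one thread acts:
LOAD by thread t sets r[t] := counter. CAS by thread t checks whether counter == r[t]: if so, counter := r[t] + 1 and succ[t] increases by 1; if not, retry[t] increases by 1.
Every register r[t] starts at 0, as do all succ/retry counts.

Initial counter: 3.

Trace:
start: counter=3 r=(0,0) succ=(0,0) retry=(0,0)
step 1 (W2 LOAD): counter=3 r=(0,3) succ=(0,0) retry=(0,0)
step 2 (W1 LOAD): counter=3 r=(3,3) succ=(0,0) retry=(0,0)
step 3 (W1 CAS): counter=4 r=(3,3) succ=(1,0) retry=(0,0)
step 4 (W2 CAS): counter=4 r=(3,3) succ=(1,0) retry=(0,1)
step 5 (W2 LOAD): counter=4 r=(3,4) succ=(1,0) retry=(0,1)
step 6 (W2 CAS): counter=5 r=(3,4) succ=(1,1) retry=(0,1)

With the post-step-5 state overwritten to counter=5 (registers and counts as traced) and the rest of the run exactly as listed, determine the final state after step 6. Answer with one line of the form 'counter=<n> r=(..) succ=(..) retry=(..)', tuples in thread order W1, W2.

state after step 5 := counter=5 r=(3,4) succ=(1,0) retry=(0,1)
step 6 (W2 CAS): counter=5 r=(3,4) succ=(1,0) retry=(0,2)

counter=5 r=(3,4) succ=(1,0) retry=(0,2)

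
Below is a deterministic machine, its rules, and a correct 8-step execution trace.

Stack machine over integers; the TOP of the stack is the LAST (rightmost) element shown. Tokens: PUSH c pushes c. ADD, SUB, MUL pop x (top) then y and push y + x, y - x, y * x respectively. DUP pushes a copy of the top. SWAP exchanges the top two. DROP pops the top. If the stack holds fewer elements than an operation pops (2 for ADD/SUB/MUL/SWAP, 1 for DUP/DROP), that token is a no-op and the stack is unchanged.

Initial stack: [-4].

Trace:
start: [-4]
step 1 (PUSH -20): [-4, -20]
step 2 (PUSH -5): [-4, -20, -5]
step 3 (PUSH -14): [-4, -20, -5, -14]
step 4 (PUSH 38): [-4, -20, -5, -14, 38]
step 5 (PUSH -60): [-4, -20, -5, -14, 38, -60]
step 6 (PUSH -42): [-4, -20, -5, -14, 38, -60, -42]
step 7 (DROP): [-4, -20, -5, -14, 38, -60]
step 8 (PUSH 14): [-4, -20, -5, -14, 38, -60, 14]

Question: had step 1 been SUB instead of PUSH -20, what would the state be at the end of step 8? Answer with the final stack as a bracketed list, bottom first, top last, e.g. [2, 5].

[-4, -5, -14, 38, -60, 14]

(re-executing from step 1 with the substitution; state before step 1: [-4])
step 1 (SUB): [-4]
step 2 (PUSH -5): [-4, -5]
step 3 (PUSH -14): [-4, -5, -14]
step 4 (PUSH 38): [-4, -5, -14, 38]
step 5 (PUSH -60): [-4, -5, -14, 38, -60]
step 6 (PUSH -42): [-4, -5, -14, 38, -60, -42]
step 7 (DROP): [-4, -5, -14, 38, -60]
step 8 (PUSH 14): [-4, -5, -14, 38, -60, 14]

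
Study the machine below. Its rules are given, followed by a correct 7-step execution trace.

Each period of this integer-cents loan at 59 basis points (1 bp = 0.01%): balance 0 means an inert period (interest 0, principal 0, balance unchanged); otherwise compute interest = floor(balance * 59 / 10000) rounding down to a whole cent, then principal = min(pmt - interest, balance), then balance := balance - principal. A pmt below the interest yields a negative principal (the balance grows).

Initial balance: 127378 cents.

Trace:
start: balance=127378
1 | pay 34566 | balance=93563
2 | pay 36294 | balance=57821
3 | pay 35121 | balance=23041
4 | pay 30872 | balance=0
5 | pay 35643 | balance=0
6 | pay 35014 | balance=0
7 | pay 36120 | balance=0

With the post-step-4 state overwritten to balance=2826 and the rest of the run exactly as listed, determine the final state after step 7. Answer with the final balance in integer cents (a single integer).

state after step 4 := balance=2826
5 | pay 35643 | balance=0
6 | pay 35014 | balance=0
7 | pay 36120 | balance=0

0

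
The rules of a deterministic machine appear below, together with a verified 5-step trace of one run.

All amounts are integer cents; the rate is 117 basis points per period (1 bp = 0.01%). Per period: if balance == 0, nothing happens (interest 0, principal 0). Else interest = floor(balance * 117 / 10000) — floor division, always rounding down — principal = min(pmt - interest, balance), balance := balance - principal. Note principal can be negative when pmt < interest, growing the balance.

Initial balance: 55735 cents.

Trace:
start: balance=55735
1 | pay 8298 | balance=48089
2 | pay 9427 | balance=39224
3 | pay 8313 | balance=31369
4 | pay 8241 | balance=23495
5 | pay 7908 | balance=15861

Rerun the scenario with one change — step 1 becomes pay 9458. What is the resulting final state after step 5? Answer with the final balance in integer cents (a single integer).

(re-executing from step 1 with the substitution; state before step 1: balance=55735)
1 | pay 9458 | balance=46929
2 | pay 9427 | balance=38051
3 | pay 8313 | balance=30183
4 | pay 8241 | balance=22295
5 | pay 7908 | balance=14647

14647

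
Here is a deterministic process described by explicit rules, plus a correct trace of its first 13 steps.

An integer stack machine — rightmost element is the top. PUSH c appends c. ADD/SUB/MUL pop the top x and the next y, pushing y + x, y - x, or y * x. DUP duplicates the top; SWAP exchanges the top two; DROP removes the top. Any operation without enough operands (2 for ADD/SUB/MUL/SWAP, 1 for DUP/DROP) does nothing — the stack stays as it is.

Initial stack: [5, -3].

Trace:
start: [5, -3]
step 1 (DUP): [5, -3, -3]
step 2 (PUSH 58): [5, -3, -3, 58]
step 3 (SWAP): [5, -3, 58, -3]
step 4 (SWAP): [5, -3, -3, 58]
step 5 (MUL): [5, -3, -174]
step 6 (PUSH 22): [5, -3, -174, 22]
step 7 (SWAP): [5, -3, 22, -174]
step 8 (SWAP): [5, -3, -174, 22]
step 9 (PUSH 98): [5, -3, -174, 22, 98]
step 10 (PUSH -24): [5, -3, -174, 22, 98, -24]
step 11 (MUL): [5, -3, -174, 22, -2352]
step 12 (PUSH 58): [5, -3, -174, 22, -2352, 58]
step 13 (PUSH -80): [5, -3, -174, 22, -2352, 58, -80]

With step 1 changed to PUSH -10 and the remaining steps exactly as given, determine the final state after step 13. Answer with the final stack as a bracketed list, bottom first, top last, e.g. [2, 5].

(re-executing from step 1 with the substitution; state before step 1: [5, -3])
step 1 (PUSH -10): [5, -3, -10]
step 2 (PUSH 58): [5, -3, -10, 58]
step 3 (SWAP): [5, -3, 58, -10]
step 4 (SWAP): [5, -3, -10, 58]
step 5 (MUL): [5, -3, -580]
step 6 (PUSH 22): [5, -3, -580, 22]
step 7 (SWAP): [5, -3, 22, -580]
step 8 (SWAP): [5, -3, -580, 22]
step 9 (PUSH 98): [5, -3, -580, 22, 98]
step 10 (PUSH -24): [5, -3, -580, 22, 98, -24]
step 11 (MUL): [5, -3, -580, 22, -2352]
step 12 (PUSH 58): [5, -3, -580, 22, -2352, 58]
step 13 (PUSH -80): [5, -3, -580, 22, -2352, 58, -80]

[5, -3, -580, 22, -2352, 58, -80]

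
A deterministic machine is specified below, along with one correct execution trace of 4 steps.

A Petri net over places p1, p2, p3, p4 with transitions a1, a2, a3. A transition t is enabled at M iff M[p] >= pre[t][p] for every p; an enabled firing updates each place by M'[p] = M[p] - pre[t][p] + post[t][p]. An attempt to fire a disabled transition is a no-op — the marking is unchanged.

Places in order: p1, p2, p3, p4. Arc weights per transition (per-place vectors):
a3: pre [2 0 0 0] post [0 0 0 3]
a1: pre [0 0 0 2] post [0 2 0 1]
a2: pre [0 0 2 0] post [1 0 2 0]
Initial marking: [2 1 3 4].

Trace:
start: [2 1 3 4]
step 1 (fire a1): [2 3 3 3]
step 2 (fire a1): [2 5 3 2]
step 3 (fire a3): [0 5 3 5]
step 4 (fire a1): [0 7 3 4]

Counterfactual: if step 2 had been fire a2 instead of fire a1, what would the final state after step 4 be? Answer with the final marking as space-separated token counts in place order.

(re-executing from step 2 with the substitution; state before step 2: [2 3 3 3])
step 2 (fire a2): [3 3 3 3]
step 3 (fire a3): [1 3 3 6]
step 4 (fire a1): [1 5 3 5]

1 5 3 5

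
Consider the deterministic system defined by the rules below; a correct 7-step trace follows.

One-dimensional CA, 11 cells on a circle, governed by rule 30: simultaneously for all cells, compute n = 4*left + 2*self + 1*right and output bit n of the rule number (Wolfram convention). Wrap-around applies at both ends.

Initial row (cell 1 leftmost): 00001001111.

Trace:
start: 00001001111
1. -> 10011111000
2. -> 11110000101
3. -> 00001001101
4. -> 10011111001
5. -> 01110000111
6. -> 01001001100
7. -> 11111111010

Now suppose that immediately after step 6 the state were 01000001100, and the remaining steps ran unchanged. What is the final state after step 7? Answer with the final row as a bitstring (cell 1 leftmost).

11100011010

state after step 6 := 01000001100
7. -> 11100011010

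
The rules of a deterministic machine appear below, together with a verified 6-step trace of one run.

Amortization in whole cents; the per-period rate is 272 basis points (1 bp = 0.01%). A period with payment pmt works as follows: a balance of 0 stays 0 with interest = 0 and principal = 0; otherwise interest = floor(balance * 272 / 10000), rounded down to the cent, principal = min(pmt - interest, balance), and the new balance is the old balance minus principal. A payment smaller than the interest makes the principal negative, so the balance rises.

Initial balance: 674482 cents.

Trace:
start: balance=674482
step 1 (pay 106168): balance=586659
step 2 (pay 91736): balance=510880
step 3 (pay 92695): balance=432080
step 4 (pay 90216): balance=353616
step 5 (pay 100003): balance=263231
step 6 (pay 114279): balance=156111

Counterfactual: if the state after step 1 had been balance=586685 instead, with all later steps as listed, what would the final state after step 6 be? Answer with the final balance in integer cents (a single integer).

156141

state after step 1 := balance=586685
step 2 (pay 91736): balance=510906
step 3 (pay 92695): balance=432107
step 4 (pay 90216): balance=353644
step 5 (pay 100003): balance=263260
step 6 (pay 114279): balance=156141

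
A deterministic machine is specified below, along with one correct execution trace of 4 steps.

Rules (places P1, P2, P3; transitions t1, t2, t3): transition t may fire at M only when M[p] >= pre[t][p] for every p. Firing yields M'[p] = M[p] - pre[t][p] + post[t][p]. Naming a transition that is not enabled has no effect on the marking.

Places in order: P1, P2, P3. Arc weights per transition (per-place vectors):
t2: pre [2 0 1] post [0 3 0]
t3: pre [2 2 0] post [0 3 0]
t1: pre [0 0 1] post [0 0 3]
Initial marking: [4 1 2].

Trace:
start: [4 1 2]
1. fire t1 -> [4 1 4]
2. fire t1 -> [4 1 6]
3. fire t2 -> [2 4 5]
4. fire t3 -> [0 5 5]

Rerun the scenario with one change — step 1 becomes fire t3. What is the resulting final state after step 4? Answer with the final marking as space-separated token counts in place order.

0 5 3

(re-executing from step 1 with the substitution; state before step 1: [4 1 2])
1. fire t3 -> [4 1 2]
2. fire t1 -> [4 1 4]
3. fire t2 -> [2 4 3]
4. fire t3 -> [0 5 3]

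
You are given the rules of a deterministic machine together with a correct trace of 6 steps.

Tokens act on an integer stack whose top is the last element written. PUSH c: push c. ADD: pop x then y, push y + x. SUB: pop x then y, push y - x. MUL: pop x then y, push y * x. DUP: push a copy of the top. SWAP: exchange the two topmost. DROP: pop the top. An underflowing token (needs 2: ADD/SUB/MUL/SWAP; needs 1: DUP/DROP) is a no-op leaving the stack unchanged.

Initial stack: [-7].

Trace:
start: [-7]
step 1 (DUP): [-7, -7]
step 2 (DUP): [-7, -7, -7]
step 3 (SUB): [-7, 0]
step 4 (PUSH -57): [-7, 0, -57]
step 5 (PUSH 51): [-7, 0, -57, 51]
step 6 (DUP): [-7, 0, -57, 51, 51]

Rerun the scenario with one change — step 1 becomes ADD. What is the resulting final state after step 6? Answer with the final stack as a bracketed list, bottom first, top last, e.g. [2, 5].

[0, -57, 51, 51]

(re-executing from step 1 with the substitution; state before step 1: [-7])
step 1 (ADD): [-7]
step 2 (DUP): [-7, -7]
step 3 (SUB): [0]
step 4 (PUSH -57): [0, -57]
step 5 (PUSH 51): [0, -57, 51]
step 6 (DUP): [0, -57, 51, 51]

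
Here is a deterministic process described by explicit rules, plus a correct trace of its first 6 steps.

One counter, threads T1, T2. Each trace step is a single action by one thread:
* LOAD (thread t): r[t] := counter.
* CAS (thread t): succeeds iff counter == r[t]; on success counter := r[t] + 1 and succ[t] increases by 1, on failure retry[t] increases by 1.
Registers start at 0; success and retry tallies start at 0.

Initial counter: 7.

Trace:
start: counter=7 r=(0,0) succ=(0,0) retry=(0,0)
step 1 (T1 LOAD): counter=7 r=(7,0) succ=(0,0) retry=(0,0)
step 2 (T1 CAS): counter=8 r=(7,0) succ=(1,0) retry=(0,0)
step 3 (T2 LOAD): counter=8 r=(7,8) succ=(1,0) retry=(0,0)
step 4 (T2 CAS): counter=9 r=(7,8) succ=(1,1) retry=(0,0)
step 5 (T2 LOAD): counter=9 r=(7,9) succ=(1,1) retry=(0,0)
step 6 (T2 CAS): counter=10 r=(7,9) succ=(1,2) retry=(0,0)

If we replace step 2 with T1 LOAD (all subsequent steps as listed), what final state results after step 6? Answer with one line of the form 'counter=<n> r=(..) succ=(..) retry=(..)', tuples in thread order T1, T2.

counter=9 r=(7,8) succ=(0,2) retry=(0,0)

(re-executing from step 2 with the substitution; state before step 2: counter=7 r=(7,0) succ=(0,0) retry=(0,0))
step 2 (T1 LOAD): counter=7 r=(7,0) succ=(0,0) retry=(0,0)
step 3 (T2 LOAD): counter=7 r=(7,7) succ=(0,0) retry=(0,0)
step 4 (T2 CAS): counter=8 r=(7,7) succ=(0,1) retry=(0,0)
step 5 (T2 LOAD): counter=8 r=(7,8) succ=(0,1) retry=(0,0)
step 6 (T2 CAS): counter=9 r=(7,8) succ=(0,2) retry=(0,0)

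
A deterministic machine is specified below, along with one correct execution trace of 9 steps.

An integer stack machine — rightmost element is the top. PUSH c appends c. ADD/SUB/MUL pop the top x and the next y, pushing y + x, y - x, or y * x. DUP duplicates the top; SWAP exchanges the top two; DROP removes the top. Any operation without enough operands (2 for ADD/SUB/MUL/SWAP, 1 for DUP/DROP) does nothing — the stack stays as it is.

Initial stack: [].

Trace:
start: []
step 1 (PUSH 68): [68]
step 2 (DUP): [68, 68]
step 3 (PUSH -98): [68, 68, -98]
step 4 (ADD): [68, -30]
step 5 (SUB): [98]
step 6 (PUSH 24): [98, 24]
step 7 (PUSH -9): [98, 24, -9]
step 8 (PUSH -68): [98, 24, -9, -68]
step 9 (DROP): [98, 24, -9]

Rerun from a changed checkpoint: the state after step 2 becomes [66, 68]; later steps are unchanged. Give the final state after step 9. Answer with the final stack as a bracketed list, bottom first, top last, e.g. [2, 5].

state after step 2 := [66, 68]
step 3 (PUSH -98): [66, 68, -98]
step 4 (ADD): [66, -30]
step 5 (SUB): [96]
step 6 (PUSH 24): [96, 24]
step 7 (PUSH -9): [96, 24, -9]
step 8 (PUSH -68): [96, 24, -9, -68]
step 9 (DROP): [96, 24, -9]

[96, 24, -9]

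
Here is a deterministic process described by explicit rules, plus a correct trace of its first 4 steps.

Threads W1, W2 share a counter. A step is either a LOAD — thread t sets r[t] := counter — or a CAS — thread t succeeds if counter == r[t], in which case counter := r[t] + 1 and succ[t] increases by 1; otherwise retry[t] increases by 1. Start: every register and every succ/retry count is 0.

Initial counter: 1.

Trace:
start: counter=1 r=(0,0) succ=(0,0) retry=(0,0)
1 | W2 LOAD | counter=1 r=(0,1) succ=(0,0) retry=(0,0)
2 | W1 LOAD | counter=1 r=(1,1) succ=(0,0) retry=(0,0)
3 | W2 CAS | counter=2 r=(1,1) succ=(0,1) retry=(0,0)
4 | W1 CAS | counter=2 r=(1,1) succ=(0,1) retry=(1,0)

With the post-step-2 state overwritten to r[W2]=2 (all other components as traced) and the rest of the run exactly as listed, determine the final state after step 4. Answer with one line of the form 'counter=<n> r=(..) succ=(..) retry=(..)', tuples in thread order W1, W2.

state after step 2 := counter=1 r=(1,2) succ=(0,0) retry=(0,0)
3 | W2 CAS | counter=1 r=(1,2) succ=(0,0) retry=(0,1)
4 | W1 CAS | counter=2 r=(1,2) succ=(1,0) retry=(0,1)

counter=2 r=(1,2) succ=(1,0) retry=(0,1)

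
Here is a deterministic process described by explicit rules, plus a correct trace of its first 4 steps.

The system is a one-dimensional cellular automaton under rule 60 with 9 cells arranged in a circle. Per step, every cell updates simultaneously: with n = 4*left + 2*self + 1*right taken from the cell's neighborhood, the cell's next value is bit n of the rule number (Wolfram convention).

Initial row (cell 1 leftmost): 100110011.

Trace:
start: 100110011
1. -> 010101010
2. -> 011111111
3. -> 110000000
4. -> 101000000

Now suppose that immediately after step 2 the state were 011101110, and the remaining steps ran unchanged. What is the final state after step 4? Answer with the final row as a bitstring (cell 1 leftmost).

state after step 2 := 011101110
3. -> 010011001
4. -> 111010101

111010101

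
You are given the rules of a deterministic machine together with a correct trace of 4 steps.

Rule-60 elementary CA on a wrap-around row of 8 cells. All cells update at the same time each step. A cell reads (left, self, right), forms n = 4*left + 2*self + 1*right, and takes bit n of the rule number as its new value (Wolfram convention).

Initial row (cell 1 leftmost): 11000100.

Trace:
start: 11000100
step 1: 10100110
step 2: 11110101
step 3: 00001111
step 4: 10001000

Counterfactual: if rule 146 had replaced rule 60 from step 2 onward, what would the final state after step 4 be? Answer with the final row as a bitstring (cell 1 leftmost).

01011010

(re-executing steps 2..4 under rule 146; state before step 2: 10100110)
step 2: 00011000
step 3: 00100100
step 4: 01011010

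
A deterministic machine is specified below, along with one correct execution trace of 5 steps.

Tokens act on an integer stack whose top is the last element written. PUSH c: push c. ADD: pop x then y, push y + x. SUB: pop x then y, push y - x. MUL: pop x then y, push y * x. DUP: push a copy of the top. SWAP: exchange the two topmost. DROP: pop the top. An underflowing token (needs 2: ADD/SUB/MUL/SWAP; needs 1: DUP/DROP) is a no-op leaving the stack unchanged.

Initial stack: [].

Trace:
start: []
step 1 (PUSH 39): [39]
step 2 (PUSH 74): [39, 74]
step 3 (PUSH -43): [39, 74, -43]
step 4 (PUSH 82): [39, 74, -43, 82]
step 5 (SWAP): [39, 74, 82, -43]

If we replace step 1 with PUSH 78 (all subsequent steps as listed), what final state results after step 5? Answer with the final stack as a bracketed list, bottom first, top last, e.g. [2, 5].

[78, 74, 82, -43]

(re-executing from step 1 with the substitution; state before step 1: [])
step 1 (PUSH 78): [78]
step 2 (PUSH 74): [78, 74]
step 3 (PUSH -43): [78, 74, -43]
step 4 (PUSH 82): [78, 74, -43, 82]
step 5 (SWAP): [78, 74, 82, -43]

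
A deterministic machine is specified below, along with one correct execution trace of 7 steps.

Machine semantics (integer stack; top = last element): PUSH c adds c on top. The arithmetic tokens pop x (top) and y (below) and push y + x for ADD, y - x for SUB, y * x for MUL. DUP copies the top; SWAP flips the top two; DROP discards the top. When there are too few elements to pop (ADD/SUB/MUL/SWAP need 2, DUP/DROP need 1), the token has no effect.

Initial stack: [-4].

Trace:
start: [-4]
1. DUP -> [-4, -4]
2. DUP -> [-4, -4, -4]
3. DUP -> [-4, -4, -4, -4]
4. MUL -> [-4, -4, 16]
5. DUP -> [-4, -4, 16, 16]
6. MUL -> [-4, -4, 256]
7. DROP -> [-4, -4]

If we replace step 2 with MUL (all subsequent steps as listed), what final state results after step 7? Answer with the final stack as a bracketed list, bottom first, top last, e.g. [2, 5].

[]

(re-executing from step 2 with the substitution; state before step 2: [-4, -4])
2. MUL -> [16]
3. DUP -> [16, 16]
4. MUL -> [256]
5. DUP -> [256, 256]
6. MUL -> [65536]
7. DROP -> []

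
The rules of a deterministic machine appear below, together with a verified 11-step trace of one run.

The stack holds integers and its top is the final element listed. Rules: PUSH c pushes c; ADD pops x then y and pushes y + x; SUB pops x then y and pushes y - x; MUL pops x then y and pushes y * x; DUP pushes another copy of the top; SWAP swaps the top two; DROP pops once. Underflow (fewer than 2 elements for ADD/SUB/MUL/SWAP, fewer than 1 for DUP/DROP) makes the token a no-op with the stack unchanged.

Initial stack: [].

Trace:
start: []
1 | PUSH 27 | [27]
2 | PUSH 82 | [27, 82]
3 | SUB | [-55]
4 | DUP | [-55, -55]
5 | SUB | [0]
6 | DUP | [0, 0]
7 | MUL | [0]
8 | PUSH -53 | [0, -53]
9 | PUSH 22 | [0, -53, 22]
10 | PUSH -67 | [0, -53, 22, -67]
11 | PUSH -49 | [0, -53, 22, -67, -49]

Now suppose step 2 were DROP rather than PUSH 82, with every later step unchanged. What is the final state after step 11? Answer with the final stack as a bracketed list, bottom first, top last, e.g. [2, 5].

[-53, 22, -67, -49]

(re-executing from step 2 with the substitution; state before step 2: [27])
2 | DROP | []
3 | SUB | []
4 | DUP | []
5 | SUB | []
6 | DUP | []
7 | MUL | []
8 | PUSH -53 | [-53]
9 | PUSH 22 | [-53, 22]
10 | PUSH -67 | [-53, 22, -67]
11 | PUSH -49 | [-53, 22, -67, -49]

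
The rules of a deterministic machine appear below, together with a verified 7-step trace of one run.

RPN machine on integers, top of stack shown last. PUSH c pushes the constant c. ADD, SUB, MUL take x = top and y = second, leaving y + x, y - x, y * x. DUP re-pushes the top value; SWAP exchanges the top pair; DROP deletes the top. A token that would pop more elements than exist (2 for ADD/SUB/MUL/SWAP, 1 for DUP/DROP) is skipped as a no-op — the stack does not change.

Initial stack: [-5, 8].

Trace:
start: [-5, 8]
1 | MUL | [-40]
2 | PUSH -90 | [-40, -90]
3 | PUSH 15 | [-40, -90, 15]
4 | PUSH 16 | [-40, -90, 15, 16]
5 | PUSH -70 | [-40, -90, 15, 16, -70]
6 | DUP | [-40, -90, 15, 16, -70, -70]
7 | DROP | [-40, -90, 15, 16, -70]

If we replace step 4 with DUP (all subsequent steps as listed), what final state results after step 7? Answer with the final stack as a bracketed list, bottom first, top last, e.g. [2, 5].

[-40, -90, 15, 15, -70]

(re-executing from step 4 with the substitution; state before step 4: [-40, -90, 15])
4 | DUP | [-40, -90, 15, 15]
5 | PUSH -70 | [-40, -90, 15, 15, -70]
6 | DUP | [-40, -90, 15, 15, -70, -70]
7 | DROP | [-40, -90, 15, 15, -70]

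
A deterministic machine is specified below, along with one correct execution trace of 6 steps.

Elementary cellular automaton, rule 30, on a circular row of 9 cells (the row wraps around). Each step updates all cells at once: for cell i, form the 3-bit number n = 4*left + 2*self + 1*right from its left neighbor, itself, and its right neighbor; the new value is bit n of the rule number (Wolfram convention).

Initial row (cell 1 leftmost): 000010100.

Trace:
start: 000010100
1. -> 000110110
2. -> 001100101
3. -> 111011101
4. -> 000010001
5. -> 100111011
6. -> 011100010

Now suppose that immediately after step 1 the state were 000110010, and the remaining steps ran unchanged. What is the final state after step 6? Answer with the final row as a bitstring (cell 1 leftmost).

010010011

state after step 1 := 000110010
2. -> 001101111
3. -> 111001000
4. -> 100111101
5. -> 011100001
6. -> 010010011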